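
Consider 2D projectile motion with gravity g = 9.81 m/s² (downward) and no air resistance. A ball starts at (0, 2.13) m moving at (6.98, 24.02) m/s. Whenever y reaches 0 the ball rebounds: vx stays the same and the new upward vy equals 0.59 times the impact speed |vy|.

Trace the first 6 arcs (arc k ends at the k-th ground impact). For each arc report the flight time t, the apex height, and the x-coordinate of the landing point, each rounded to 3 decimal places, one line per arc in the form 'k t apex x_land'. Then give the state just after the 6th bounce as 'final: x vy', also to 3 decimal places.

1 4.984 31.537 34.790
2 2.992 10.978 55.674
3 1.765 3.821 67.996
4 1.042 1.330 75.266
5 0.615 0.463 79.555
6 0.363 0.161 82.086
final: 82.086 1.049

Arc 1: start y=2.130, vy=24.020 → t=4.984, apex=31.537, x_land=34.790, impact vy=-24.875
  bounce: vy ← 0.59·24.875 = 14.676
Arc 2: start y=0.000, vy=14.676 → t=2.992, apex=10.978, x_land=55.674, impact vy=-14.676
  bounce: vy ← 0.59·14.676 = 8.659
Arc 3: start y=0.000, vy=8.659 → t=1.765, apex=3.821, x_land=67.996, impact vy=-8.659
  bounce: vy ← 0.59·8.659 = 5.109
Arc 4: start y=0.000, vy=5.109 → t=1.042, apex=1.330, x_land=75.266, impact vy=-5.109
  bounce: vy ← 0.59·5.109 = 3.014
Arc 5: start y=0.000, vy=3.014 → t=0.615, apex=0.463, x_land=79.555, impact vy=-3.014
  bounce: vy ← 0.59·3.014 = 1.778
Arc 6: start y=0.000, vy=1.778 → t=0.363, apex=0.161, x_land=82.086, impact vy=-1.778
  bounce: vy ← 0.59·1.778 = 1.049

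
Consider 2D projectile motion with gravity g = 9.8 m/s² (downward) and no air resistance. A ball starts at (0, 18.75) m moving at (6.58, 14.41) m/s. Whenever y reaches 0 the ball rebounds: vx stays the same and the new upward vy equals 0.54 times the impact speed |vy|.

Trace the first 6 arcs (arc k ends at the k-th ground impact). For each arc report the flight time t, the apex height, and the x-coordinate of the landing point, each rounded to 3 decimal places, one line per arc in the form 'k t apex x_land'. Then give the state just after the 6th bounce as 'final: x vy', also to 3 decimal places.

Arc 1: start y=18.750, vy=14.410 → t=3.918, apex=29.344, x_land=25.778, impact vy=-23.982
  bounce: vy ← 0.54·23.982 = 12.950
Arc 2: start y=0.000, vy=12.950 → t=2.643, apex=8.557, x_land=43.168, impact vy=-12.950
  bounce: vy ← 0.54·12.950 = 6.993
Arc 3: start y=0.000, vy=6.993 → t=1.427, apex=2.495, x_land=52.559, impact vy=-6.993
  bounce: vy ← 0.54·6.993 = 3.776
Arc 4: start y=0.000, vy=3.776 → t=0.771, apex=0.728, x_land=57.630, impact vy=-3.776
  bounce: vy ← 0.54·3.776 = 2.039
Arc 5: start y=0.000, vy=2.039 → t=0.416, apex=0.212, x_land=60.369, impact vy=-2.039
  bounce: vy ← 0.54·2.039 = 1.101
Arc 6: start y=0.000, vy=1.101 → t=0.225, apex=0.062, x_land=61.847, impact vy=-1.101
  bounce: vy ← 0.54·1.101 = 0.595

1 3.918 29.344 25.778
2 2.643 8.557 43.168
3 1.427 2.495 52.559
4 0.771 0.728 57.630
5 0.416 0.212 60.369
6 0.225 0.062 61.847
final: 61.847 0.595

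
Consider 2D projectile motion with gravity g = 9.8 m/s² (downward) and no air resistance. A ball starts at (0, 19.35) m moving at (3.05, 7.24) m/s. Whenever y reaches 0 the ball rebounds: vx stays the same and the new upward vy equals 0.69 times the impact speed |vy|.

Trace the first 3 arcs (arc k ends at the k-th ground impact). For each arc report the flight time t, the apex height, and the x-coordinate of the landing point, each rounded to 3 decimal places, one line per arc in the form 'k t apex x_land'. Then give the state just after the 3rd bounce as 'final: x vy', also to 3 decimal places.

1 2.859 22.024 8.720
2 2.926 10.486 17.643
3 2.019 4.992 23.800
final: 23.800 6.825

Arc 1: start y=19.350, vy=7.240 → t=2.859, apex=22.024, x_land=8.720, impact vy=-20.777
  bounce: vy ← 0.69·20.777 = 14.336
Arc 2: start y=0.000, vy=14.336 → t=2.926, apex=10.486, x_land=17.643, impact vy=-14.336
  bounce: vy ← 0.69·14.336 = 9.892
Arc 3: start y=0.000, vy=9.892 → t=2.019, apex=4.992, x_land=23.800, impact vy=-9.892
  bounce: vy ← 0.69·9.892 = 6.825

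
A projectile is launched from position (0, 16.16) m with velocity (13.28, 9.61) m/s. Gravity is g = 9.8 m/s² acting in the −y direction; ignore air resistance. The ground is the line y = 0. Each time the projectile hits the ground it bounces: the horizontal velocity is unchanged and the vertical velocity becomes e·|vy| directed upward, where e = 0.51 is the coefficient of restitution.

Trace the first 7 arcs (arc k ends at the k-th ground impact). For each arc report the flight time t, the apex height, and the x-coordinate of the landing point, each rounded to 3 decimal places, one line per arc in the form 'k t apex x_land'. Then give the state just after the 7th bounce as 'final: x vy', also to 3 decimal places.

Arc 1: start y=16.160, vy=9.610 → t=3.044, apex=20.872, x_land=40.431, impact vy=-20.226
  bounce: vy ← 0.51·20.226 = 10.315
Arc 2: start y=0.000, vy=10.315 → t=2.105, apex=5.429, x_land=68.387, impact vy=-10.315
  bounce: vy ← 0.51·10.315 = 5.261
Arc 3: start y=0.000, vy=5.261 → t=1.074, apex=1.412, x_land=82.645, impact vy=-5.261
  bounce: vy ← 0.51·5.261 = 2.683
Arc 4: start y=0.000, vy=2.683 → t=0.548, apex=0.367, x_land=89.916, impact vy=-2.683
  bounce: vy ← 0.51·2.683 = 1.368
Arc 5: start y=0.000, vy=1.368 → t=0.279, apex=0.096, x_land=93.625, impact vy=-1.368
  bounce: vy ← 0.51·1.368 = 0.698
Arc 6: start y=0.000, vy=0.698 → t=0.142, apex=0.025, x_land=95.516, impact vy=-0.698
  bounce: vy ← 0.51·0.698 = 0.356
Arc 7: start y=0.000, vy=0.356 → t=0.073, apex=0.006, x_land=96.481, impact vy=-0.356
  bounce: vy ← 0.51·0.356 = 0.182

1 3.044 20.872 40.431
2 2.105 5.429 68.387
3 1.074 1.412 82.645
4 0.548 0.367 89.916
5 0.279 0.096 93.625
6 0.142 0.025 95.516
7 0.073 0.006 96.481
final: 96.481 0.182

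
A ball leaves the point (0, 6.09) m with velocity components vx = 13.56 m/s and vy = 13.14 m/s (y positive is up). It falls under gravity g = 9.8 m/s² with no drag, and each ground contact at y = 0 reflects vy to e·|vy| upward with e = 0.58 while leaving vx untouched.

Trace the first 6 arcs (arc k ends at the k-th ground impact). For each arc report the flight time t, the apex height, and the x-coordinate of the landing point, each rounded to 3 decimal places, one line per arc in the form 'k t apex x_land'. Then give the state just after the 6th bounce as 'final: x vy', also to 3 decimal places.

1 3.085 14.899 41.827
2 2.023 5.012 69.255
3 1.173 1.686 85.164
4 0.680 0.567 94.390
5 0.395 0.191 99.742
6 0.229 0.064 102.846
final: 102.846 0.651

Arc 1: start y=6.090, vy=13.140 → t=3.085, apex=14.899, x_land=41.827, impact vy=-17.089
  bounce: vy ← 0.58·17.089 = 9.911
Arc 2: start y=0.000, vy=9.911 → t=2.023, apex=5.012, x_land=69.255, impact vy=-9.911
  bounce: vy ← 0.58·9.911 = 5.749
Arc 3: start y=0.000, vy=5.749 → t=1.173, apex=1.686, x_land=85.164, impact vy=-5.749
  bounce: vy ← 0.58·5.749 = 3.334
Arc 4: start y=0.000, vy=3.334 → t=0.680, apex=0.567, x_land=94.390, impact vy=-3.334
  bounce: vy ← 0.58·3.334 = 1.934
Arc 5: start y=0.000, vy=1.934 → t=0.395, apex=0.191, x_land=99.742, impact vy=-1.934
  bounce: vy ← 0.58·1.934 = 1.122
Arc 6: start y=0.000, vy=1.122 → t=0.229, apex=0.064, x_land=102.846, impact vy=-1.122
  bounce: vy ← 0.58·1.122 = 0.651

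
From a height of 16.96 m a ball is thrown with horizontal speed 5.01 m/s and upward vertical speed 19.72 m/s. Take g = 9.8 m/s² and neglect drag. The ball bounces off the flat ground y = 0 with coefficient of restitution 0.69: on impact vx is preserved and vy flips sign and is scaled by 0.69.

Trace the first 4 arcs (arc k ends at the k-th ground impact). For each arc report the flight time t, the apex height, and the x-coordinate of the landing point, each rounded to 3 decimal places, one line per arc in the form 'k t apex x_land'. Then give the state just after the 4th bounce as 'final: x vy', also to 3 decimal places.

1 4.753 36.801 23.811
2 3.782 17.521 42.759
3 2.610 8.342 55.832
4 1.801 3.971 64.853
final: 64.853 6.088

Arc 1: start y=16.960, vy=19.720 → t=4.753, apex=36.801, x_land=23.811, impact vy=-26.857
  bounce: vy ← 0.69·26.857 = 18.531
Arc 2: start y=0.000, vy=18.531 → t=3.782, apex=17.521, x_land=42.759, impact vy=-18.531
  bounce: vy ← 0.69·18.531 = 12.787
Arc 3: start y=0.000, vy=12.787 → t=2.610, apex=8.342, x_land=55.832, impact vy=-12.787
  bounce: vy ← 0.69·12.787 = 8.823
Arc 4: start y=0.000, vy=8.823 → t=1.801, apex=3.971, x_land=64.853, impact vy=-8.823
  bounce: vy ← 0.69·8.823 = 6.088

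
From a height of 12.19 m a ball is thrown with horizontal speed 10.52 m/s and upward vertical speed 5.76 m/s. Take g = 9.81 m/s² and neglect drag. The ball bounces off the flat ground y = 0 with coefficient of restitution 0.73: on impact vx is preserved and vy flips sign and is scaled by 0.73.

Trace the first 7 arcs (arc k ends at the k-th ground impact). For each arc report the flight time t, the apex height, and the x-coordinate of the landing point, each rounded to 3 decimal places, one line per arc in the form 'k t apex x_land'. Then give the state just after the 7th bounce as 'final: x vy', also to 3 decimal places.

Arc 1: start y=12.190, vy=5.760 → t=2.269, apex=13.881, x_land=23.874, impact vy=-16.503
  bounce: vy ← 0.73·16.503 = 12.047
Arc 2: start y=0.000, vy=12.047 → t=2.456, apex=7.397, x_land=49.712, impact vy=-12.047
  bounce: vy ← 0.73·12.047 = 8.794
Arc 3: start y=0.000, vy=8.794 → t=1.793, apex=3.942, x_land=68.574, impact vy=-8.794
  bounce: vy ← 0.73·8.794 = 6.420
Arc 4: start y=0.000, vy=6.420 → t=1.309, apex=2.101, x_land=82.343, impact vy=-6.420
  bounce: vy ← 0.73·6.420 = 4.687
Arc 5: start y=0.000, vy=4.687 → t=0.955, apex=1.119, x_land=92.395, impact vy=-4.687
  bounce: vy ← 0.73·4.687 = 3.421
Arc 6: start y=0.000, vy=3.421 → t=0.697, apex=0.597, x_land=99.732, impact vy=-3.421
  bounce: vy ← 0.73·3.421 = 2.497
Arc 7: start y=0.000, vy=2.497 → t=0.509, apex=0.318, x_land=105.088, impact vy=-2.497
  bounce: vy ← 0.73·2.497 = 1.823

1 2.269 13.881 23.874
2 2.456 7.397 49.712
3 1.793 3.942 68.574
4 1.309 2.101 82.343
5 0.955 1.119 92.395
6 0.697 0.597 99.732
7 0.509 0.318 105.088
final: 105.088 1.823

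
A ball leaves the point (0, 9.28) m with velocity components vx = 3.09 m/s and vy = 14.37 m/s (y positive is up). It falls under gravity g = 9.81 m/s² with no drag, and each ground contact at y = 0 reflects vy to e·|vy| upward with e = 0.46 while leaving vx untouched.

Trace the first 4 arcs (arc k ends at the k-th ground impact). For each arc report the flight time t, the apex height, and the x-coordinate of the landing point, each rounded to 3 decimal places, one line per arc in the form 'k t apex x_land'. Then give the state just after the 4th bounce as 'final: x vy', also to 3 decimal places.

1 3.474 19.805 10.735
2 1.849 4.191 16.448
3 0.850 0.887 19.075
4 0.391 0.188 20.284
final: 20.284 0.883

Arc 1: start y=9.280, vy=14.370 → t=3.474, apex=19.805, x_land=10.735, impact vy=-19.712
  bounce: vy ← 0.46·19.712 = 9.068
Arc 2: start y=0.000, vy=9.068 → t=1.849, apex=4.191, x_land=16.448, impact vy=-9.068
  bounce: vy ← 0.46·9.068 = 4.171
Arc 3: start y=0.000, vy=4.171 → t=0.850, apex=0.887, x_land=19.075, impact vy=-4.171
  bounce: vy ← 0.46·4.171 = 1.919
Arc 4: start y=0.000, vy=1.919 → t=0.391, apex=0.188, x_land=20.284, impact vy=-1.919
  bounce: vy ← 0.46·1.919 = 0.883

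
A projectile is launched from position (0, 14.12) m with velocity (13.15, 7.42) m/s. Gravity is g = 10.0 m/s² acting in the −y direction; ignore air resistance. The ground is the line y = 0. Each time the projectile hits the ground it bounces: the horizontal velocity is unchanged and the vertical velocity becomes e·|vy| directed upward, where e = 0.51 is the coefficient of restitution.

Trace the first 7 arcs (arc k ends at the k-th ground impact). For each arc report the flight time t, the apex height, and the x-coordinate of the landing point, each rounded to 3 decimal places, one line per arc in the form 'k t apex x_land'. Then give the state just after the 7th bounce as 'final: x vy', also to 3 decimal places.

1 2.579 16.873 33.914
2 1.874 4.389 58.553
3 0.956 1.141 71.120
4 0.487 0.297 77.528
5 0.249 0.077 80.797
6 0.127 0.020 82.464
7 0.065 0.005 83.314
final: 83.314 0.165

Arc 1: start y=14.120, vy=7.420 → t=2.579, apex=16.873, x_land=33.914, impact vy=-18.370
  bounce: vy ← 0.51·18.370 = 9.369
Arc 2: start y=0.000, vy=9.369 → t=1.874, apex=4.389, x_land=58.553, impact vy=-9.369
  bounce: vy ← 0.51·9.369 = 4.778
Arc 3: start y=0.000, vy=4.778 → t=0.956, apex=1.141, x_land=71.120, impact vy=-4.778
  bounce: vy ← 0.51·4.778 = 2.437
Arc 4: start y=0.000, vy=2.437 → t=0.487, apex=0.297, x_land=77.528, impact vy=-2.437
  bounce: vy ← 0.51·2.437 = 1.243
Arc 5: start y=0.000, vy=1.243 → t=0.249, apex=0.077, x_land=80.797, impact vy=-1.243
  bounce: vy ← 0.51·1.243 = 0.634
Arc 6: start y=0.000, vy=0.634 → t=0.127, apex=0.020, x_land=82.464, impact vy=-0.634
  bounce: vy ← 0.51·0.634 = 0.323
Arc 7: start y=0.000, vy=0.323 → t=0.065, apex=0.005, x_land=83.314, impact vy=-0.323
  bounce: vy ← 0.51·0.323 = 0.165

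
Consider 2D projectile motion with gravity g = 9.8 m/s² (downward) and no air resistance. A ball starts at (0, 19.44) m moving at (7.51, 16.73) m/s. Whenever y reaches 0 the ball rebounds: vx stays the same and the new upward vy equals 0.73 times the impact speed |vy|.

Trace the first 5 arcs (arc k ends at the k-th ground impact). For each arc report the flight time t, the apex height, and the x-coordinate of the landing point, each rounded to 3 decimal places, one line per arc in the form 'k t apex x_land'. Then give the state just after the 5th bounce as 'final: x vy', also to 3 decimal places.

1 4.330 33.720 32.522
2 3.830 17.970 61.285
3 2.796 9.576 82.282
4 2.041 5.103 97.610
5 1.490 2.719 108.800
final: 108.800 5.330

Arc 1: start y=19.440, vy=16.730 → t=4.330, apex=33.720, x_land=32.522, impact vy=-25.708
  bounce: vy ← 0.73·25.708 = 18.767
Arc 2: start y=0.000, vy=18.767 → t=3.830, apex=17.970, x_land=61.285, impact vy=-18.767
  bounce: vy ← 0.73·18.767 = 13.700
Arc 3: start y=0.000, vy=13.700 → t=2.796, apex=9.576, x_land=82.282, impact vy=-13.700
  bounce: vy ← 0.73·13.700 = 10.001
Arc 4: start y=0.000, vy=10.001 → t=2.041, apex=5.103, x_land=97.610, impact vy=-10.001
  bounce: vy ← 0.73·10.001 = 7.301
Arc 5: start y=0.000, vy=7.301 → t=1.490, apex=2.719, x_land=108.800, impact vy=-7.301
  bounce: vy ← 0.73·7.301 = 5.330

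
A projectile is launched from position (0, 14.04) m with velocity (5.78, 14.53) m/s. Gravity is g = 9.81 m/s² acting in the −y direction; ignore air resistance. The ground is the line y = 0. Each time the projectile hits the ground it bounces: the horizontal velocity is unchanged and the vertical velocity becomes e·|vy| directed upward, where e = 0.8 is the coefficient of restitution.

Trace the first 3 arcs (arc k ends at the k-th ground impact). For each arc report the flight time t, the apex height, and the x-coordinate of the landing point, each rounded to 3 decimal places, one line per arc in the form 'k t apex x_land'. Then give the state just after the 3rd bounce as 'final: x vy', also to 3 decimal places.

1 3.730 24.800 21.558
2 3.598 15.872 42.353
3 2.878 10.158 58.989
final: 58.989 11.294

Arc 1: start y=14.040, vy=14.530 → t=3.730, apex=24.800, x_land=21.558, impact vy=-22.059
  bounce: vy ← 0.8·22.059 = 17.647
Arc 2: start y=0.000, vy=17.647 → t=3.598, apex=15.872, x_land=42.353, impact vy=-17.647
  bounce: vy ← 0.8·17.647 = 14.118
Arc 3: start y=0.000, vy=14.118 → t=2.878, apex=10.158, x_land=58.989, impact vy=-14.118
  bounce: vy ← 0.8·14.118 = 11.294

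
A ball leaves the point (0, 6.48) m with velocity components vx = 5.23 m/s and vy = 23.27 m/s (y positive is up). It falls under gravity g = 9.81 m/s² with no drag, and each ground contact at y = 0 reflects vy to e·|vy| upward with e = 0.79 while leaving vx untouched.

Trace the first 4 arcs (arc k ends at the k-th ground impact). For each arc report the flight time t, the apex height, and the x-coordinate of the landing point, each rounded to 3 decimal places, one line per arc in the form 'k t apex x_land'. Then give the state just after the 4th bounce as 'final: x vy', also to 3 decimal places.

Arc 1: start y=6.480, vy=23.270 → t=5.008, apex=34.079, x_land=26.192, impact vy=-25.858
  bounce: vy ← 0.79·25.858 = 20.428
Arc 2: start y=0.000, vy=20.428 → t=4.165, apex=21.269, x_land=47.973, impact vy=-20.428
  bounce: vy ← 0.79·20.428 = 16.138
Arc 3: start y=0.000, vy=16.138 → t=3.290, apex=13.274, x_land=65.180, impact vy=-16.138
  bounce: vy ← 0.79·16.138 = 12.749
Arc 4: start y=0.000, vy=12.749 → t=2.599, apex=8.284, x_land=78.774, impact vy=-12.749
  bounce: vy ← 0.79·12.749 = 10.072

1 5.008 34.079 26.192
2 4.165 21.269 47.973
3 3.290 13.274 65.180
4 2.599 8.284 78.774
final: 78.774 10.072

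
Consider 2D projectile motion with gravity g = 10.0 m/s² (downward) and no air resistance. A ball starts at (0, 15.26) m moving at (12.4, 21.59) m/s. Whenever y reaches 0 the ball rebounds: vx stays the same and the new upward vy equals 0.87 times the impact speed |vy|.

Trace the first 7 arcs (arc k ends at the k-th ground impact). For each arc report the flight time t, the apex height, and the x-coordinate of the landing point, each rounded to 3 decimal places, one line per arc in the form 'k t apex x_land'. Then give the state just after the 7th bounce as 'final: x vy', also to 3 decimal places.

Arc 1: start y=15.260, vy=21.590 → t=4.936, apex=38.566, x_land=61.210, impact vy=-27.773
  bounce: vy ← 0.87·27.773 = 24.162
Arc 2: start y=0.000, vy=24.162 → t=4.832, apex=29.191, x_land=121.132, impact vy=-24.162
  bounce: vy ← 0.87·24.162 = 21.021
Arc 3: start y=0.000, vy=21.021 → t=4.204, apex=22.095, x_land=173.265, impact vy=-21.021
  bounce: vy ← 0.87·21.021 = 18.288
Arc 4: start y=0.000, vy=18.288 → t=3.658, apex=16.723, x_land=218.620, impact vy=-18.288
  bounce: vy ← 0.87·18.288 = 15.911
Arc 5: start y=0.000, vy=15.911 → t=3.182, apex=12.658, x_land=258.080, impact vy=-15.911
  bounce: vy ← 0.87·15.911 = 13.843
Arc 6: start y=0.000, vy=13.843 → t=2.769, apex=9.581, x_land=292.409, impact vy=-13.843
  bounce: vy ← 0.87·13.843 = 12.043
Arc 7: start y=0.000, vy=12.043 → t=2.409, apex=7.252, x_land=322.276, impact vy=-12.043
  bounce: vy ← 0.87·12.043 = 10.477

1 4.936 38.566 61.210
2 4.832 29.191 121.132
3 4.204 22.095 173.265
4 3.658 16.723 218.620
5 3.182 12.658 258.080
6 2.769 9.581 292.409
7 2.409 7.252 322.276
final: 322.276 10.477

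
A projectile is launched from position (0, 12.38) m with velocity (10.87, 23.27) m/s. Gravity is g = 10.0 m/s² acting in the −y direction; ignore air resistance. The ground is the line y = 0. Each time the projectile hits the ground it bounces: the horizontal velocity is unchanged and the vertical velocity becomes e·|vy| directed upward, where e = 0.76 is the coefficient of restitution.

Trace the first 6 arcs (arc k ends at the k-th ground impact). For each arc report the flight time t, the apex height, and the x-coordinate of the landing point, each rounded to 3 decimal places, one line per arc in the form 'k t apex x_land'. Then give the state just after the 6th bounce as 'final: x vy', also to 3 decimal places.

1 5.136 39.455 55.829
2 4.270 22.789 102.242
3 3.245 13.163 137.516
4 2.466 7.603 164.324
5 1.874 4.391 184.698
6 1.424 2.536 200.182
final: 200.182 5.413

Arc 1: start y=12.380, vy=23.270 → t=5.136, apex=39.455, x_land=55.829, impact vy=-28.091
  bounce: vy ← 0.76·28.091 = 21.349
Arc 2: start y=0.000, vy=21.349 → t=4.270, apex=22.789, x_land=102.242, impact vy=-21.349
  bounce: vy ← 0.76·21.349 = 16.225
Arc 3: start y=0.000, vy=16.225 → t=3.245, apex=13.163, x_land=137.516, impact vy=-16.225
  bounce: vy ← 0.76·16.225 = 12.331
Arc 4: start y=0.000, vy=12.331 → t=2.466, apex=7.603, x_land=164.324, impact vy=-12.331
  bounce: vy ← 0.76·12.331 = 9.372
Arc 5: start y=0.000, vy=9.372 → t=1.874, apex=4.391, x_land=184.698, impact vy=-9.372
  bounce: vy ← 0.76·9.372 = 7.122
Arc 6: start y=0.000, vy=7.122 → t=1.424, apex=2.536, x_land=200.182, impact vy=-7.122
  bounce: vy ← 0.76·7.122 = 5.413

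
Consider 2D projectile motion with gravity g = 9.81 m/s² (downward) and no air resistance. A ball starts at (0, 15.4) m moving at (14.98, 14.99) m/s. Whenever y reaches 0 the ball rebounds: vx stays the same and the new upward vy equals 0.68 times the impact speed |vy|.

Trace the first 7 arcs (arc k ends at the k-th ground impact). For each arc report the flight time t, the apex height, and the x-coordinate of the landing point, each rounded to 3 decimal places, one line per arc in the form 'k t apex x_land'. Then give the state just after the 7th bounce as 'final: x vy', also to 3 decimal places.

Arc 1: start y=15.400, vy=14.990 → t=3.868, apex=26.853, x_land=57.940, impact vy=-22.953
  bounce: vy ← 0.68·22.953 = 15.608
Arc 2: start y=0.000, vy=15.608 → t=3.182, apex=12.417, x_land=105.607, impact vy=-15.608
  bounce: vy ← 0.68·15.608 = 10.614
Arc 3: start y=0.000, vy=10.614 → t=2.164, apex=5.741, x_land=138.022, impact vy=-10.614
  bounce: vy ← 0.68·10.614 = 7.217
Arc 4: start y=0.000, vy=7.217 → t=1.471, apex=2.655, x_land=160.063, impact vy=-7.217
  bounce: vy ← 0.68·7.217 = 4.908
Arc 5: start y=0.000, vy=4.908 → t=1.001, apex=1.228, x_land=175.051, impact vy=-4.908
  bounce: vy ← 0.68·4.908 = 3.337
Arc 6: start y=0.000, vy=3.337 → t=0.680, apex=0.568, x_land=185.243, impact vy=-3.337
  bounce: vy ← 0.68·3.337 = 2.269
Arc 7: start y=0.000, vy=2.269 → t=0.463, apex=0.262, x_land=192.174, impact vy=-2.269
  bounce: vy ← 0.68·2.269 = 1.543

1 3.868 26.853 57.940
2 3.182 12.417 105.607
3 2.164 5.741 138.022
4 1.471 2.655 160.063
5 1.001 1.228 175.051
6 0.680 0.568 185.243
7 0.463 0.262 192.174
final: 192.174 1.543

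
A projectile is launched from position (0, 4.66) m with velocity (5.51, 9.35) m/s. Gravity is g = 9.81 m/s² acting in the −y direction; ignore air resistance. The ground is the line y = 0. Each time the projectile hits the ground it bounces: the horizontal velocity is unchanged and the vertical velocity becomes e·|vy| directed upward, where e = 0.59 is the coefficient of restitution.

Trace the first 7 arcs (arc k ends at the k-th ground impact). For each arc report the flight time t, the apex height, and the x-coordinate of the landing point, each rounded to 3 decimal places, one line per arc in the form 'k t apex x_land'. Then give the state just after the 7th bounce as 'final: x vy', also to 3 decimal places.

1 2.316 9.116 12.763
2 1.609 3.173 21.627
3 0.949 1.105 26.856
4 0.560 0.385 29.942
5 0.330 0.134 31.762
6 0.195 0.047 32.836
7 0.115 0.016 33.470
final: 33.470 0.333

Arc 1: start y=4.660, vy=9.350 → t=2.316, apex=9.116, x_land=12.763, impact vy=-13.374
  bounce: vy ← 0.59·13.374 = 7.890
Arc 2: start y=0.000, vy=7.890 → t=1.609, apex=3.173, x_land=21.627, impact vy=-7.890
  bounce: vy ← 0.59·7.890 = 4.655
Arc 3: start y=0.000, vy=4.655 → t=0.949, apex=1.105, x_land=26.856, impact vy=-4.655
  bounce: vy ← 0.59·4.655 = 2.747
Arc 4: start y=0.000, vy=2.747 → t=0.560, apex=0.385, x_land=29.942, impact vy=-2.747
  bounce: vy ← 0.59·2.747 = 1.621
Arc 5: start y=0.000, vy=1.621 → t=0.330, apex=0.134, x_land=31.762, impact vy=-1.621
  bounce: vy ← 0.59·1.621 = 0.956
Arc 6: start y=0.000, vy=0.956 → t=0.195, apex=0.047, x_land=32.836, impact vy=-0.956
  bounce: vy ← 0.59·0.956 = 0.564
Arc 7: start y=0.000, vy=0.564 → t=0.115, apex=0.016, x_land=33.470, impact vy=-0.564
  bounce: vy ← 0.59·0.564 = 0.333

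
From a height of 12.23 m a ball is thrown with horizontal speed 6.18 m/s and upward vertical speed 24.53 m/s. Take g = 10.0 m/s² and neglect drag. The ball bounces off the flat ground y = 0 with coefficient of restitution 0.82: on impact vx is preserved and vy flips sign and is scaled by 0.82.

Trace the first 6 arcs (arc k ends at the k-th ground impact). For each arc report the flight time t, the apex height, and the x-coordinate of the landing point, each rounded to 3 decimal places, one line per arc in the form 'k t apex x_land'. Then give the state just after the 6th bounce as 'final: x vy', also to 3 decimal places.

Arc 1: start y=12.230, vy=24.530 → t=5.362, apex=42.316, x_land=33.138, impact vy=-29.092
  bounce: vy ← 0.82·29.092 = 23.855
Arc 2: start y=0.000, vy=23.855 → t=4.771, apex=28.453, x_land=62.623, impact vy=-23.855
  bounce: vy ← 0.82·23.855 = 19.561
Arc 3: start y=0.000, vy=19.561 → t=3.912, apex=19.132, x_land=86.801, impact vy=-19.561
  bounce: vy ← 0.82·19.561 = 16.040
Arc 4: start y=0.000, vy=16.040 → t=3.208, apex=12.864, x_land=106.626, impact vy=-16.040
  bounce: vy ← 0.82·16.040 = 13.153
Arc 5: start y=0.000, vy=13.153 → t=2.631, apex=8.650, x_land=122.883, impact vy=-13.153
  bounce: vy ← 0.82·13.153 = 10.785
Arc 6: start y=0.000, vy=10.785 → t=2.157, apex=5.816, x_land=136.214, impact vy=-10.785
  bounce: vy ← 0.82·10.785 = 8.844

1 5.362 42.316 33.138
2 4.771 28.453 62.623
3 3.912 19.132 86.801
4 3.208 12.864 106.626
5 2.631 8.650 122.883
6 2.157 5.816 136.214
final: 136.214 8.844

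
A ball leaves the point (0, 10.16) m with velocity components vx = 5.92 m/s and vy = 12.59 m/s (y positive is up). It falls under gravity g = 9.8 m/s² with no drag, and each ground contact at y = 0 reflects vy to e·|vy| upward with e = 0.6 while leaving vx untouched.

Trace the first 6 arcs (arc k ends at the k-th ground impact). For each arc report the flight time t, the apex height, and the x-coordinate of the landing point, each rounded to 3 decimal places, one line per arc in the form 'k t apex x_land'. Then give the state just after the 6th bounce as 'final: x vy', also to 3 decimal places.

Arc 1: start y=10.160, vy=12.590 → t=3.214, apex=18.247, x_land=19.029, impact vy=-18.911
  bounce: vy ← 0.6·18.911 = 11.347
Arc 2: start y=0.000, vy=11.347 → t=2.316, apex=6.569, x_land=32.738, impact vy=-11.347
  bounce: vy ← 0.6·11.347 = 6.808
Arc 3: start y=0.000, vy=6.808 → t=1.389, apex=2.365, x_land=40.964, impact vy=-6.808
  bounce: vy ← 0.6·6.808 = 4.085
Arc 4: start y=0.000, vy=4.085 → t=0.834, apex=0.851, x_land=45.899, impact vy=-4.085
  bounce: vy ← 0.6·4.085 = 2.451
Arc 5: start y=0.000, vy=2.451 → t=0.500, apex=0.306, x_land=48.860, impact vy=-2.451
  bounce: vy ← 0.6·2.451 = 1.471
Arc 6: start y=0.000, vy=1.471 → t=0.300, apex=0.110, x_land=50.637, impact vy=-1.471
  bounce: vy ← 0.6·1.471 = 0.882

1 3.214 18.247 19.029
2 2.316 6.569 32.738
3 1.389 2.365 40.964
4 0.834 0.851 45.899
5 0.500 0.306 48.860
6 0.300 0.110 50.637
final: 50.637 0.882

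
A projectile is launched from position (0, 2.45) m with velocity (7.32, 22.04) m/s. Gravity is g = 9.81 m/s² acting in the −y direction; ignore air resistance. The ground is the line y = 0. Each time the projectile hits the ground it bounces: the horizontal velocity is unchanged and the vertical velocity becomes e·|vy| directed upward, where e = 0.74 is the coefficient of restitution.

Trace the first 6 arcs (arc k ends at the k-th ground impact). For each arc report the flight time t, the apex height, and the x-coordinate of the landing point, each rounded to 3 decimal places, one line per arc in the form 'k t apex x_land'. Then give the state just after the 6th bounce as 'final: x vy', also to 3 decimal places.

Arc 1: start y=2.450, vy=22.040 → t=4.602, apex=27.208, x_land=33.686, impact vy=-23.105
  bounce: vy ← 0.74·23.105 = 17.098
Arc 2: start y=0.000, vy=17.098 → t=3.486, apex=14.899, x_land=59.202, impact vy=-17.098
  bounce: vy ← 0.74·17.098 = 12.652
Arc 3: start y=0.000, vy=12.652 → t=2.579, apex=8.159, x_land=78.083, impact vy=-12.652
  bounce: vy ← 0.74·12.652 = 9.363
Arc 4: start y=0.000, vy=9.363 → t=1.909, apex=4.468, x_land=92.055, impact vy=-9.363
  bounce: vy ← 0.74·9.363 = 6.928
Arc 5: start y=0.000, vy=6.928 → t=1.413, apex=2.447, x_land=102.395, impact vy=-6.928
  bounce: vy ← 0.74·6.928 = 5.127
Arc 6: start y=0.000, vy=5.127 → t=1.045, apex=1.340, x_land=110.046, impact vy=-5.127
  bounce: vy ← 0.74·5.127 = 3.794

1 4.602 27.208 33.686
2 3.486 14.899 59.202
3 2.579 8.159 78.083
4 1.909 4.468 92.055
5 1.413 2.447 102.395
6 1.045 1.340 110.046
final: 110.046 3.794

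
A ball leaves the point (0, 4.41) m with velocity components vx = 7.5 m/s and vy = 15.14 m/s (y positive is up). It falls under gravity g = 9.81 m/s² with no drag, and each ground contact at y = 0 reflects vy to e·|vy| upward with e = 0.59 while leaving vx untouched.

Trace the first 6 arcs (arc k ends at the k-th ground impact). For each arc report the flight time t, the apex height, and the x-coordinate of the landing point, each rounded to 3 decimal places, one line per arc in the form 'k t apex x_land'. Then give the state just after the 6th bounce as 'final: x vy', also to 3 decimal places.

Arc 1: start y=4.410, vy=15.140 → t=3.355, apex=16.093, x_land=25.160, impact vy=-17.769
  bounce: vy ← 0.59·17.769 = 10.484
Arc 2: start y=0.000, vy=10.484 → t=2.137, apex=5.602, x_land=41.190, impact vy=-10.484
  bounce: vy ← 0.59·10.484 = 6.185
Arc 3: start y=0.000, vy=6.185 → t=1.261, apex=1.950, x_land=50.648, impact vy=-6.185
  bounce: vy ← 0.59·6.185 = 3.649
Arc 4: start y=0.000, vy=3.649 → t=0.744, apex=0.679, x_land=56.228, impact vy=-3.649
  bounce: vy ← 0.59·3.649 = 2.153
Arc 5: start y=0.000, vy=2.153 → t=0.439, apex=0.236, x_land=59.521, impact vy=-2.153
  bounce: vy ← 0.59·2.153 = 1.270
Arc 6: start y=0.000, vy=1.270 → t=0.259, apex=0.082, x_land=61.463, impact vy=-1.270
  bounce: vy ← 0.59·1.270 = 0.750

1 3.355 16.093 25.160
2 2.137 5.602 41.190
3 1.261 1.950 50.648
4 0.744 0.679 56.228
5 0.439 0.236 59.521
6 0.259 0.082 61.463
final: 61.463 0.750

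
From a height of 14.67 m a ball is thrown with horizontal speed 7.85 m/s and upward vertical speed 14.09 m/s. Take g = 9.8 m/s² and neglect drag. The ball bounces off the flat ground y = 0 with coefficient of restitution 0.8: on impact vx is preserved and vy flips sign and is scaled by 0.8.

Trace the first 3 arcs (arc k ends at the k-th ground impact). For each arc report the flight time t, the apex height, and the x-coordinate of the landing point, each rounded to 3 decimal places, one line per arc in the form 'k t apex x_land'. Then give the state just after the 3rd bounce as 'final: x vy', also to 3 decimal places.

1 3.687 24.799 28.946
2 3.599 15.871 57.202
3 2.880 10.158 79.807
final: 79.807 11.288

Arc 1: start y=14.670, vy=14.090 → t=3.687, apex=24.799, x_land=28.946, impact vy=-22.047
  bounce: vy ← 0.8·22.047 = 17.637
Arc 2: start y=0.000, vy=17.637 → t=3.599, apex=15.871, x_land=57.202, impact vy=-17.637
  bounce: vy ← 0.8·17.637 = 14.110
Arc 3: start y=0.000, vy=14.110 → t=2.880, apex=10.158, x_land=79.807, impact vy=-14.110
  bounce: vy ← 0.8·14.110 = 11.288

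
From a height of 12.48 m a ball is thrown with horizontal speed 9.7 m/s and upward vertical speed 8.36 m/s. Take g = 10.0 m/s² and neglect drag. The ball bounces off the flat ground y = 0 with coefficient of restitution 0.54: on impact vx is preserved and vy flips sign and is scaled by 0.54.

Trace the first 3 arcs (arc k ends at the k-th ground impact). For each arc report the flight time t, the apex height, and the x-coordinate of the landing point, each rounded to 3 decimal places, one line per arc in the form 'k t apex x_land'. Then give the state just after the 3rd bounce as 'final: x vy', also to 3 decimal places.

1 2.623 15.974 25.447
2 1.930 4.658 44.172
3 1.042 1.358 54.284
final: 54.284 2.815

Arc 1: start y=12.480, vy=8.360 → t=2.623, apex=15.974, x_land=25.447, impact vy=-17.874
  bounce: vy ← 0.54·17.874 = 9.652
Arc 2: start y=0.000, vy=9.652 → t=1.930, apex=4.658, x_land=44.172, impact vy=-9.652
  bounce: vy ← 0.54·9.652 = 5.212
Arc 3: start y=0.000, vy=5.212 → t=1.042, apex=1.358, x_land=54.284, impact vy=-5.212
  bounce: vy ← 0.54·5.212 = 2.815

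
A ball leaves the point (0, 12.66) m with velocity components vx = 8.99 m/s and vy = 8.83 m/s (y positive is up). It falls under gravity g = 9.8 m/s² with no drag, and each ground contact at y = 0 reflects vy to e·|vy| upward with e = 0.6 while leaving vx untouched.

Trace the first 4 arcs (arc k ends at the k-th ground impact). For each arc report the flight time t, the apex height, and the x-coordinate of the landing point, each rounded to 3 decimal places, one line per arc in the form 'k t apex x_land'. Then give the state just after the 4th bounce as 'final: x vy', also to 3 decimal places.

1 2.744 16.638 24.666
2 2.211 5.990 44.545
3 1.327 2.156 56.472
4 0.796 0.776 63.629
final: 63.629 2.340

Arc 1: start y=12.660, vy=8.830 → t=2.744, apex=16.638, x_land=24.666, impact vy=-18.058
  bounce: vy ← 0.6·18.058 = 10.835
Arc 2: start y=0.000, vy=10.835 → t=2.211, apex=5.990, x_land=44.545, impact vy=-10.835
  bounce: vy ← 0.6·10.835 = 6.501
Arc 3: start y=0.000, vy=6.501 → t=1.327, apex=2.156, x_land=56.472, impact vy=-6.501
  bounce: vy ← 0.6·6.501 = 3.901
Arc 4: start y=0.000, vy=3.901 → t=0.796, apex=0.776, x_land=63.629, impact vy=-3.901
  bounce: vy ← 0.6·3.901 = 2.340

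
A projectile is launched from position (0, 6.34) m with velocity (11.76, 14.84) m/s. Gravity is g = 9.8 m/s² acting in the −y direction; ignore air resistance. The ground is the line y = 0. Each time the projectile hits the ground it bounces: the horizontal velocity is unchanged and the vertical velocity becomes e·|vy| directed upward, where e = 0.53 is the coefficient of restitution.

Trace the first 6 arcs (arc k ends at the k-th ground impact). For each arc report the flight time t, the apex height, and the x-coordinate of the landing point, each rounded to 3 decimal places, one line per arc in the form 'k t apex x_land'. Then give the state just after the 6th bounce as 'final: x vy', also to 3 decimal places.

Arc 1: start y=6.340, vy=14.840 → t=3.408, apex=17.576, x_land=40.081, impact vy=-18.560
  bounce: vy ← 0.53·18.560 = 9.837
Arc 2: start y=0.000, vy=9.837 → t=2.008, apex=4.937, x_land=63.689, impact vy=-9.837
  bounce: vy ← 0.53·9.837 = 5.214
Arc 3: start y=0.000, vy=5.214 → t=1.064, apex=1.387, x_land=76.202, impact vy=-5.214
  bounce: vy ← 0.53·5.214 = 2.763
Arc 4: start y=0.000, vy=2.763 → t=0.564, apex=0.390, x_land=82.834, impact vy=-2.763
  bounce: vy ← 0.53·2.763 = 1.465
Arc 5: start y=0.000, vy=1.465 → t=0.299, apex=0.109, x_land=86.349, impact vy=-1.465
  bounce: vy ← 0.53·1.465 = 0.776
Arc 6: start y=0.000, vy=0.776 → t=0.158, apex=0.031, x_land=88.211, impact vy=-0.776
  bounce: vy ← 0.53·0.776 = 0.411

1 3.408 17.576 40.081
2 2.008 4.937 63.689
3 1.064 1.387 76.202
4 0.564 0.390 82.834
5 0.299 0.109 86.349
6 0.158 0.031 88.211
final: 88.211 0.411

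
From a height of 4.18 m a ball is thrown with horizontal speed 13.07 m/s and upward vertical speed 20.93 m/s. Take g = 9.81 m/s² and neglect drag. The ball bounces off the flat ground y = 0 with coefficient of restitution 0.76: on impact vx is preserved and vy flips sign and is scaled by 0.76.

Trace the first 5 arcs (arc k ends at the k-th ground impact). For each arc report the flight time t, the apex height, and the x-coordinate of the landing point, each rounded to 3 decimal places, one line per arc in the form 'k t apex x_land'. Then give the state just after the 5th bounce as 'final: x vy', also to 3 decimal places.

1 4.458 26.507 58.269
2 3.534 15.311 104.452
3 2.685 8.843 139.551
4 2.041 5.108 166.227
5 1.551 2.950 186.500
final: 186.500 5.782

Arc 1: start y=4.180, vy=20.930 → t=4.458, apex=26.507, x_land=58.269, impact vy=-22.805
  bounce: vy ← 0.76·22.805 = 17.332
Arc 2: start y=0.000, vy=17.332 → t=3.534, apex=15.311, x_land=104.452, impact vy=-17.332
  bounce: vy ← 0.76·17.332 = 13.172
Arc 3: start y=0.000, vy=13.172 → t=2.685, apex=8.843, x_land=139.551, impact vy=-13.172
  bounce: vy ← 0.76·13.172 = 10.011
Arc 4: start y=0.000, vy=10.011 → t=2.041, apex=5.108, x_land=166.227, impact vy=-10.011
  bounce: vy ← 0.76·10.011 = 7.608
Arc 5: start y=0.000, vy=7.608 → t=1.551, apex=2.950, x_land=186.500, impact vy=-7.608
  bounce: vy ← 0.76·7.608 = 5.782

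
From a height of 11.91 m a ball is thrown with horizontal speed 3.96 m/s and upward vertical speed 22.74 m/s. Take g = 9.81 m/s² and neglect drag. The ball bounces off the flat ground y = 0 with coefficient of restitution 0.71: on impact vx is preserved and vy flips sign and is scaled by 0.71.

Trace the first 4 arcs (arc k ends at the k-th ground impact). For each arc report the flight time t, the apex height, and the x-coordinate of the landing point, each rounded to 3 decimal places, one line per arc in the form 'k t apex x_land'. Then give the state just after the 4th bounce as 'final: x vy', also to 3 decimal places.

1 5.111 38.266 20.240
2 3.966 19.290 35.946
3 2.816 9.724 47.098
4 1.999 4.902 55.015
final: 55.015 6.963

Arc 1: start y=11.910, vy=22.740 → t=5.111, apex=38.266, x_land=20.240, impact vy=-27.400
  bounce: vy ← 0.71·27.400 = 19.454
Arc 2: start y=0.000, vy=19.454 → t=3.966, apex=19.290, x_land=35.946, impact vy=-19.454
  bounce: vy ← 0.71·19.454 = 13.813
Arc 3: start y=0.000, vy=13.813 → t=2.816, apex=9.724, x_land=47.098, impact vy=-13.813
  bounce: vy ← 0.71·13.813 = 9.807
Arc 4: start y=0.000, vy=9.807 → t=1.999, apex=4.902, x_land=55.015, impact vy=-9.807
  bounce: vy ← 0.71·9.807 = 6.963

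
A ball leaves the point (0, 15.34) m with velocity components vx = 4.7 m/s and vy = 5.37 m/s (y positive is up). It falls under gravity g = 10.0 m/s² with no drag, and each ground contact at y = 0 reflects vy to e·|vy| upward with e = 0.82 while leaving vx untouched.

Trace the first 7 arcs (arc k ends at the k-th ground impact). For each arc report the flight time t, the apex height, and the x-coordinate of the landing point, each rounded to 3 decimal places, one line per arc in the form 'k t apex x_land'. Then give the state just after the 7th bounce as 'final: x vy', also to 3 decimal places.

Arc 1: start y=15.340, vy=5.370 → t=2.369, apex=16.782, x_land=11.134, impact vy=-18.320
  bounce: vy ← 0.82·18.320 = 15.023
Arc 2: start y=0.000, vy=15.023 → t=3.005, apex=11.284, x_land=25.256, impact vy=-15.023
  bounce: vy ← 0.82·15.023 = 12.319
Arc 3: start y=0.000, vy=12.319 → t=2.464, apex=7.587, x_land=36.835, impact vy=-12.319
  bounce: vy ← 0.82·12.319 = 10.101
Arc 4: start y=0.000, vy=10.101 → t=2.020, apex=5.102, x_land=46.331, impact vy=-10.101
  bounce: vy ← 0.82·10.101 = 8.283
Arc 5: start y=0.000, vy=8.283 → t=1.657, apex=3.430, x_land=54.117, impact vy=-8.283
  bounce: vy ← 0.82·8.283 = 6.792
Arc 6: start y=0.000, vy=6.792 → t=1.358, apex=2.307, x_land=60.501, impact vy=-6.792
  bounce: vy ← 0.82·6.792 = 5.570
Arc 7: start y=0.000, vy=5.570 → t=1.114, apex=1.551, x_land=65.737, impact vy=-5.570
  bounce: vy ← 0.82·5.570 = 4.567

1 2.369 16.782 11.134
2 3.005 11.284 25.256
3 2.464 7.587 36.835
4 2.020 5.102 46.331
5 1.657 3.430 54.117
6 1.358 2.307 60.501
7 1.114 1.551 65.737
final: 65.737 4.567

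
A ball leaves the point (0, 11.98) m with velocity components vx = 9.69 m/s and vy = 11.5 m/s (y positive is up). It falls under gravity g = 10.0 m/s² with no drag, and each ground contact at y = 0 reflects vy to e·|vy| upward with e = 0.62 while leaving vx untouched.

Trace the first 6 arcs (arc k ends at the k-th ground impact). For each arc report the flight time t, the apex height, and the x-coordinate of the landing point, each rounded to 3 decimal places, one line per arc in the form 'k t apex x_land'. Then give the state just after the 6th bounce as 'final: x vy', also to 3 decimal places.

Arc 1: start y=11.980, vy=11.500 → t=3.078, apex=18.593, x_land=29.829, impact vy=-19.283
  bounce: vy ← 0.62·19.283 = 11.956
Arc 2: start y=0.000, vy=11.956 → t=2.391, apex=7.147, x_land=52.999, impact vy=-11.956
  bounce: vy ← 0.62·11.956 = 7.413
Arc 3: start y=0.000, vy=7.413 → t=1.483, apex=2.747, x_land=67.365, impact vy=-7.413
  bounce: vy ← 0.62·7.413 = 4.596
Arc 4: start y=0.000, vy=4.596 → t=0.919, apex=1.056, x_land=76.271, impact vy=-4.596
  bounce: vy ← 0.62·4.596 = 2.849
Arc 5: start y=0.000, vy=2.849 → t=0.570, apex=0.406, x_land=81.794, impact vy=-2.849
  bounce: vy ← 0.62·2.849 = 1.767
Arc 6: start y=0.000, vy=1.767 → t=0.353, apex=0.156, x_land=85.217, impact vy=-1.767
  bounce: vy ← 0.62·1.767 = 1.095

1 3.078 18.593 29.829
2 2.391 7.147 52.999
3 1.483 2.747 67.365
4 0.919 1.056 76.271
5 0.570 0.406 81.794
6 0.353 0.156 85.217
final: 85.217 1.095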